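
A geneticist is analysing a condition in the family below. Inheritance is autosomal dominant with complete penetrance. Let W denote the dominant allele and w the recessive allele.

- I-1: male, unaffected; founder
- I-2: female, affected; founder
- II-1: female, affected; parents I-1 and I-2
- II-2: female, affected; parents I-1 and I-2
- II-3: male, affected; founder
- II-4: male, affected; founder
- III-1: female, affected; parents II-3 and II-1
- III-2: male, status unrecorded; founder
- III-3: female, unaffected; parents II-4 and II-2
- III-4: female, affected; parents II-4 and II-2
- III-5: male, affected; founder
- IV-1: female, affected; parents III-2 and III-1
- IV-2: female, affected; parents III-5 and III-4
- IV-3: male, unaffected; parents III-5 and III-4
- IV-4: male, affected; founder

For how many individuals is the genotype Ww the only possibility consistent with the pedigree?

Obligate heterozygotes: II-1 is affected so carries W and received w from I-1 (ww), so II-1 is Ww; II-2 is affected so carries W and received w from I-1 (ww), so II-2 is Ww; II-4 is affected so carries W and passed w to III-3 (ww), so II-4 is Ww; III-4 is affected so carries W and passed w to IV-3 (ww), so III-4 is Ww; III-5 is affected so carries W and passed w to IV-3 (ww), so III-5 is Ww.
Every other individual is either homozygous by phenotype or has at least one consistent homozygous assignment, so the count is 5.

5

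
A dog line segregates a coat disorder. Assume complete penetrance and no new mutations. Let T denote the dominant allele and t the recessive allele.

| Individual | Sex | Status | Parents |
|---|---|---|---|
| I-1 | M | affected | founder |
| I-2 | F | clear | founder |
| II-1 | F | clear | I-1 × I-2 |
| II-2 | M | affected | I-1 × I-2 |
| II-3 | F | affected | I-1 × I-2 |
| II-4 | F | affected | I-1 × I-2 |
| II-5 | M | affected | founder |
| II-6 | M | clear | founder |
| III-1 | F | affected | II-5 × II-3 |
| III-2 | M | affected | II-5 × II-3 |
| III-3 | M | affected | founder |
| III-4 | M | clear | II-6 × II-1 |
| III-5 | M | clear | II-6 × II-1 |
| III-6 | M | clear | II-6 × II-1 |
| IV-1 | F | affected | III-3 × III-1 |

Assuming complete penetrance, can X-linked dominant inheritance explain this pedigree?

No

Under X-linked dominant, II-1 (clear, female) cannot arise from I-1 (affected) × I-2 (clear).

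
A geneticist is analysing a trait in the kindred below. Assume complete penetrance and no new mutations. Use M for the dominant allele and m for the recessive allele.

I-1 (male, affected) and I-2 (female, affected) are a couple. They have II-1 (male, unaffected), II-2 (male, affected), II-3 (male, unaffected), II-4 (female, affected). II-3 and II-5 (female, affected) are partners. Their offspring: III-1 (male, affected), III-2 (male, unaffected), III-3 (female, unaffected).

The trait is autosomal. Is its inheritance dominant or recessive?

dominant

I-1 and I-2 are both affected yet have an unaffected child II-1. Under a recessive model two affected parents are homozygous and every child would be affected, so the trait cannot be recessive.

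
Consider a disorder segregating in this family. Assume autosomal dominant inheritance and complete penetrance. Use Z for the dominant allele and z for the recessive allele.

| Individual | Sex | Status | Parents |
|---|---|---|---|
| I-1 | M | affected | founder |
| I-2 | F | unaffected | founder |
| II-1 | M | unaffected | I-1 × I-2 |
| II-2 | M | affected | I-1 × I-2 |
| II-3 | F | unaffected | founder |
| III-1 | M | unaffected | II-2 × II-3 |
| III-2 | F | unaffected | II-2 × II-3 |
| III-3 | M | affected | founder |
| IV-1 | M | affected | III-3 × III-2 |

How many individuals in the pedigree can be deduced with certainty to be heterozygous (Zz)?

3

Obligate heterozygotes: I-1 is affected so carries Z and passed z to II-1 (zz), so I-1 is Zz; II-2 is affected so carries Z and received z from I-2 (zz), so II-2 is Zz; IV-1 is affected so carries Z and received z from III-2 (zz), so IV-1 is Zz.
Every other individual is either homozygous by phenotype or has at least one consistent homozygous assignment, so the count is 3.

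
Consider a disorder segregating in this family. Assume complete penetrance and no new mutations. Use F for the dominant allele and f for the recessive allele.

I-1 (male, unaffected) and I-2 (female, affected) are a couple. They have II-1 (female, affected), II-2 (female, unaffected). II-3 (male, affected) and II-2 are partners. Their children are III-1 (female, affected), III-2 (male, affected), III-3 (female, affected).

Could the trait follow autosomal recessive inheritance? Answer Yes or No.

Yes

A consistent assignment under autosomal recessive exists: I-1 Ff, I-2 ff, II-1 ff, II-2 Ff, II-3 ff, III-1 ff, III-2 ff, III-3 ff.
In this assignment every recorded phenotype matches its genotype and every non-founder's genotype is obtainable from its parents' genotypes, so the pedigree is consistent.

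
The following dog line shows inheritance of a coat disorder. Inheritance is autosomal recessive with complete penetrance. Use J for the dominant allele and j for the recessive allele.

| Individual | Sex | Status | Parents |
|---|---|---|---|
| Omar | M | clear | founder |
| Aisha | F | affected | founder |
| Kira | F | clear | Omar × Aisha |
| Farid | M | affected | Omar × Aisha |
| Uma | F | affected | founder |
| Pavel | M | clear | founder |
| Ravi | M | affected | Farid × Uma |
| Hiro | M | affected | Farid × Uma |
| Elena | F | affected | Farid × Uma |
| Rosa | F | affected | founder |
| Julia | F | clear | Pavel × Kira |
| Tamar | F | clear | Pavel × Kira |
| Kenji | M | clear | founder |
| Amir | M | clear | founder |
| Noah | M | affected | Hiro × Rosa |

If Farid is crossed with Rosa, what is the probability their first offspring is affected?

1

Farid is affected, so Farid is jj.
Rosa is affected, so Rosa is jj.
The cross gives 1 jj, so P(offspring is affected) = 1.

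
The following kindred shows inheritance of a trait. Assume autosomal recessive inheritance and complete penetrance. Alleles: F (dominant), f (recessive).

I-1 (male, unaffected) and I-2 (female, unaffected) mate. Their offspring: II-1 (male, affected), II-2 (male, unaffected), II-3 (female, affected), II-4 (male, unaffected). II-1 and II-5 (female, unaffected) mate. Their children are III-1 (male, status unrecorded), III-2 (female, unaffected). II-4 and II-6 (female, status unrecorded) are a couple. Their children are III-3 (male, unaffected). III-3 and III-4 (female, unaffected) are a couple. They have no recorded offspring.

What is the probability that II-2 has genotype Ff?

I-1 is unaffected so carries F and passed f to II-1 (ff), so I-1 is Ff.
I-2 is unaffected so carries F and passed f to II-1 (ff), so I-2 is Ff.
Their cross gives offspring ratios 1/4 FF : 1/2 Ff : 1/4 ff. Conditioning on II-2 being unaffected, P(Ff) = 1/2 / 3/4 = 2/3.

2/3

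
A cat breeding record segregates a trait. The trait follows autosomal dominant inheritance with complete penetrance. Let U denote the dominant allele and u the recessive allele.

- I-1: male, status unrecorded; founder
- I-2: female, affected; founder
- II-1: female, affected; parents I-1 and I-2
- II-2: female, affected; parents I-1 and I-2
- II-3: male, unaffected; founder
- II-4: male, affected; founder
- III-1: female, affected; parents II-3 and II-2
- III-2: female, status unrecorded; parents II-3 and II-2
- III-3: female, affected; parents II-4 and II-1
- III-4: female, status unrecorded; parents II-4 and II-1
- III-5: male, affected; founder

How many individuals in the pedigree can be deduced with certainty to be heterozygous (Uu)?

Obligate heterozygotes: III-1 is affected so carries U and received u from II-3 (uu), so III-1 is Uu.
Every other individual is either homozygous by phenotype or has at least one consistent homozygous assignment, so the count is 1.

1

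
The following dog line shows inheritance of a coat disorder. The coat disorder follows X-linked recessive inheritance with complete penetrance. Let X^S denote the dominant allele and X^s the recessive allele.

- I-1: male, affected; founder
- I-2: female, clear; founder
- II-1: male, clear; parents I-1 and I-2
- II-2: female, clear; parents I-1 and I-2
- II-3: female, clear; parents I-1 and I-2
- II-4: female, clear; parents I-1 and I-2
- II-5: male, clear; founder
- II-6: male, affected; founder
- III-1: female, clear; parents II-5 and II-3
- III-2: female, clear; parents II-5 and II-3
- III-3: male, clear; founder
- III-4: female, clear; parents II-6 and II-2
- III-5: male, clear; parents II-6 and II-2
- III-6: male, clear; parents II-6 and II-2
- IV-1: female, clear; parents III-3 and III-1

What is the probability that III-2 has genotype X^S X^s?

II-5 is clear, so II-5 is X^S Y.
II-3 is clear so carries S and received s from I-1 (X^s Y), so II-3 is X^S X^s.
Their cross gives offspring ratios 1/2 X^S X^S : 1/2 X^S X^s. Conditioning on III-2 being clear, P(X^S X^s) = 1/2 / 1 = 1/2.

1/2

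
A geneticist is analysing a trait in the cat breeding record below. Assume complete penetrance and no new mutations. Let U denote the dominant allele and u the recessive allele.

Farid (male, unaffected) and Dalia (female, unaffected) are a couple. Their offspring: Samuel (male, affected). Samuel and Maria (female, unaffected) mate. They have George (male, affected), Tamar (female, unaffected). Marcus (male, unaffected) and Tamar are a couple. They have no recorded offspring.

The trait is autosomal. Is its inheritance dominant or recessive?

recessive

Farid and Dalia are both unaffected yet have an affected child Samuel. Under dominance, an affected child requires at least one affected parent, so the trait cannot be dominant.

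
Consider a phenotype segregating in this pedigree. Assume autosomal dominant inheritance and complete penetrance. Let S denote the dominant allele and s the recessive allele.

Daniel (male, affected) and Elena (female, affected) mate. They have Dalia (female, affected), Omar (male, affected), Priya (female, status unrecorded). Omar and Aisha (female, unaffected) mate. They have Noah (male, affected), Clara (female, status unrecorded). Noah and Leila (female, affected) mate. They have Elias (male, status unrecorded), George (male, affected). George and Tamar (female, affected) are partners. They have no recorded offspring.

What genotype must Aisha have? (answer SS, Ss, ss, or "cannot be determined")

ss

Aisha is unaffected, so Aisha is ss.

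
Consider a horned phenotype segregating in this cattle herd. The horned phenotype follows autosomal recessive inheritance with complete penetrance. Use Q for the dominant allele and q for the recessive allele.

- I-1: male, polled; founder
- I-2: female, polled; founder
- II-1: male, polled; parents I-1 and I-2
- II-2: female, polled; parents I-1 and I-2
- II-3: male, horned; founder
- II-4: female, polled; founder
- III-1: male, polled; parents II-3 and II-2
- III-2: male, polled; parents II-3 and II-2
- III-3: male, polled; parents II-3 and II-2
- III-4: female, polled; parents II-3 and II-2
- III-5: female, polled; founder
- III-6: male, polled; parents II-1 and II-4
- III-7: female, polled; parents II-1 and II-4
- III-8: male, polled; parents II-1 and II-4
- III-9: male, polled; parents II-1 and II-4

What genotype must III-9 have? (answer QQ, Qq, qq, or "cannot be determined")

III-9's phenotype allows QQ or Qq, and no parent or child forces a single allele at both positions; consistent genotype assignments exist with III-9 as QQ or Qq.

cannot be determined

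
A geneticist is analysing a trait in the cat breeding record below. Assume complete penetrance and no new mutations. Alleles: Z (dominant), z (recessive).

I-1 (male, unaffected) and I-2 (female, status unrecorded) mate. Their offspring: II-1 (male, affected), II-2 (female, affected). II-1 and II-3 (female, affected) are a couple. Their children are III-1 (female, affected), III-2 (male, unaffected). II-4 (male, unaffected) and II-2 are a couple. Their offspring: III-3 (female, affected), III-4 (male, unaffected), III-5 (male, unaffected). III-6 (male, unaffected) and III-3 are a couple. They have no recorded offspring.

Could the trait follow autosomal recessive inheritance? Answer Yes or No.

Under autosomal recessive, III-2 (unaffected, male) cannot arise from II-1 (affected) × II-3 (affected).

No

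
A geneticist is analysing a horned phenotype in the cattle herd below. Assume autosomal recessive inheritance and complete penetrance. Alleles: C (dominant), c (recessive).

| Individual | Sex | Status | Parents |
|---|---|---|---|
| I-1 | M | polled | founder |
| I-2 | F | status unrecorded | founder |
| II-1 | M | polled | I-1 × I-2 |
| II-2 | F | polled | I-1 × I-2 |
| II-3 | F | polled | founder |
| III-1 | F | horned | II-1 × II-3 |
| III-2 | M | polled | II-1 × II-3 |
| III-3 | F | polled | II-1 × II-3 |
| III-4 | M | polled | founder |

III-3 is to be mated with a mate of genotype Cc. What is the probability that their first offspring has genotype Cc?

1/2

II-1 is polled so carries C and passed c to III-1 (cc), so II-1 is Cc.
II-3 is polled so carries C and passed c to III-1 (cc), so II-3 is Cc.
III-3 is a polled offspring of II-1 (Cc) × II-3 (Cc), whose cross gives 1/4 CC : 1/2 Cc : 1/4 cc; conditioning on being polled, III-3 is CC with probability 1/3, Cc with probability 2/3.
Summing over parental genotype combinations, P(offspring has genotype Cc) = 1/3·1/2 + 2/3·1/2 = 1/2.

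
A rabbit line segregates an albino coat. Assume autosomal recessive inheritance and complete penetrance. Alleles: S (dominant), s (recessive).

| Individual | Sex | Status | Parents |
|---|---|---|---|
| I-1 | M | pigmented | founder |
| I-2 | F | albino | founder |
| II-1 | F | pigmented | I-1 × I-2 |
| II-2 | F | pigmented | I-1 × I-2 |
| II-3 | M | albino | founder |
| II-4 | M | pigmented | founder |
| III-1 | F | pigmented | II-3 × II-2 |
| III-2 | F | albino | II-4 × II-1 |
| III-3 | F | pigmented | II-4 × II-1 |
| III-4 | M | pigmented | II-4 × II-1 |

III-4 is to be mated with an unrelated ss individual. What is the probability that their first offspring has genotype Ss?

II-4 is pigmented so carries S and passed s to III-2 (ss), so II-4 is Ss.
II-1 is pigmented so carries S and received s from I-2 (ss), so II-1 is Ss.
III-4 is a pigmented offspring of II-4 (Ss) × II-1 (Ss), whose cross gives 1/4 SS : 1/2 Ss : 1/4 ss; conditioning on being pigmented, III-4 is SS with probability 1/3, Ss with probability 2/3.
Summing over parental genotype combinations, P(offspring has genotype Ss) = 1/3·1 + 2/3·1/2 = 2/3.

2/3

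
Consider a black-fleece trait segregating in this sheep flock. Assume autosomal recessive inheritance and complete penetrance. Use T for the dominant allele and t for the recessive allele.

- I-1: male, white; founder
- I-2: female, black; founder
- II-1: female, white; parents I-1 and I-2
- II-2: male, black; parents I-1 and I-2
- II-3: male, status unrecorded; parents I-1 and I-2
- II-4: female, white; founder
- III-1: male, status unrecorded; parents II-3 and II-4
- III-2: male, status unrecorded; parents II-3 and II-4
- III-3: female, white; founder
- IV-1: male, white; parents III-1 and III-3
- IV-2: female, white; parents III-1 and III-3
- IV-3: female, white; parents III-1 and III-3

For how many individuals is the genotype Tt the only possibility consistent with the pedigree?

2

Obligate heterozygotes: I-1 is white so carries T and passed t to II-2 (tt), so I-1 is Tt; II-1 is white so carries T and received t from I-2 (tt), so II-1 is Tt.
Every other individual is either homozygous by phenotype or has at least one consistent homozygous assignment, so the count is 2.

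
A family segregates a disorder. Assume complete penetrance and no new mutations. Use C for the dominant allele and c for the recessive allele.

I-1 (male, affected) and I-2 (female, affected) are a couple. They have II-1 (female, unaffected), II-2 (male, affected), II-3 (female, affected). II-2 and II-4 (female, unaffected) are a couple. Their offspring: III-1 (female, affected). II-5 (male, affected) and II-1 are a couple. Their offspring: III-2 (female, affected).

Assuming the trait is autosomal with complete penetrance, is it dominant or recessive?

I-1 and I-2 are both affected yet have an unaffected child II-1. Under a recessive model two affected parents are homozygous and every child would be affected, so the trait cannot be recessive.

dominant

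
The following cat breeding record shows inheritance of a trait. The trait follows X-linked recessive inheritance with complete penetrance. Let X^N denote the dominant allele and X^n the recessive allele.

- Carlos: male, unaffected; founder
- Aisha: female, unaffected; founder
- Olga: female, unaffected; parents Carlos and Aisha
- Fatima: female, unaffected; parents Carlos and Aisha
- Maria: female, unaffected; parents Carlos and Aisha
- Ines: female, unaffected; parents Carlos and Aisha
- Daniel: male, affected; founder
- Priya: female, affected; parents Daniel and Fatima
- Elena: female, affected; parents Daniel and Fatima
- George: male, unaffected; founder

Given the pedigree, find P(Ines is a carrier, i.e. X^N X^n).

1/2

Carlos is unaffected, so Carlos is X^N Y.
Aisha is unaffected so carries N and passed n to Fatima (X^N X^n, whose N came from Carlos), so Aisha is X^N X^n.
Their cross gives offspring ratios 1/2 X^N X^N : 1/2 X^N X^n. Conditioning on Ines being unaffected, P(X^N X^n) = 1/2 / 1 = 1/2.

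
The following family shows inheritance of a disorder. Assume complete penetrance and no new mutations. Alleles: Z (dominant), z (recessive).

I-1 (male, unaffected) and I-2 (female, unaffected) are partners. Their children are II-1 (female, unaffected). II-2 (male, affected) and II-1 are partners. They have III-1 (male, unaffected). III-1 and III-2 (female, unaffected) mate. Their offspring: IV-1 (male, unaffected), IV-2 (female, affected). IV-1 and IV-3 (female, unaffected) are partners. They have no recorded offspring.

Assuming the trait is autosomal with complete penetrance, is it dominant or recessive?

III-1 and III-2 are both unaffected yet have an affected child IV-2. Under dominance, an affected child requires at least one affected parent, so the trait cannot be dominant.

recessive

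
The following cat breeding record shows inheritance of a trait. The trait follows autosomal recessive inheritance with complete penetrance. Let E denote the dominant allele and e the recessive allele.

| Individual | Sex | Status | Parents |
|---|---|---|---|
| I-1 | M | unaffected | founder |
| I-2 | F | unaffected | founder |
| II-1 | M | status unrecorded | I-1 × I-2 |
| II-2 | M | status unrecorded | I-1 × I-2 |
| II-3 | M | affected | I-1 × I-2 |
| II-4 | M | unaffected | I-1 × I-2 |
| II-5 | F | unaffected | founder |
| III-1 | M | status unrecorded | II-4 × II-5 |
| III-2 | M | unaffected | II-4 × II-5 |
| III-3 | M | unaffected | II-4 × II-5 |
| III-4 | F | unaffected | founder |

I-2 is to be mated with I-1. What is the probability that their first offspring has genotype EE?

I-2 is unaffected so carries E and passed e to II-3 (ee), so I-2 is Ee.
I-1 is unaffected so carries E and passed e to II-3 (ee), so I-1 is Ee.
The cross gives 1/4 EE : 1/2 Ee : 1/4 ee, so P(offspring has genotype EE) = 1/4.

1/4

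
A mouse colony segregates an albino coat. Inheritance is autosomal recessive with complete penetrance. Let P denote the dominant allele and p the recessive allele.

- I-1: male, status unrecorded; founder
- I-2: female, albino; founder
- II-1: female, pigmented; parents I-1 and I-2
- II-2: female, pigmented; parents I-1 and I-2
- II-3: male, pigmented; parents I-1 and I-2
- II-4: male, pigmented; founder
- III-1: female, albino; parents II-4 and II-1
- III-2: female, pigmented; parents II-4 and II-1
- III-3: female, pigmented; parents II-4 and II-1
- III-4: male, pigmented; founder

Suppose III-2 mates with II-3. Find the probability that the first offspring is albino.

II-4 is pigmented so carries P and passed p to III-1 (pp), so II-4 is Pp.
II-1 is pigmented so carries P and received p from I-2 (pp), so II-1 is Pp.
III-2 is a pigmented offspring of II-4 (Pp) × II-1 (Pp), whose cross gives 1/4 PP : 1/2 Pp : 1/4 pp; conditioning on being pigmented, III-2 is PP with probability 1/3, Pp with probability 2/3.
II-3 is pigmented so carries P and received p from I-2 (pp), so II-3 is Pp.
Summing over parental genotype combinations, P(offspring is albino) = 2/3·1/4 = 1/6.

1/6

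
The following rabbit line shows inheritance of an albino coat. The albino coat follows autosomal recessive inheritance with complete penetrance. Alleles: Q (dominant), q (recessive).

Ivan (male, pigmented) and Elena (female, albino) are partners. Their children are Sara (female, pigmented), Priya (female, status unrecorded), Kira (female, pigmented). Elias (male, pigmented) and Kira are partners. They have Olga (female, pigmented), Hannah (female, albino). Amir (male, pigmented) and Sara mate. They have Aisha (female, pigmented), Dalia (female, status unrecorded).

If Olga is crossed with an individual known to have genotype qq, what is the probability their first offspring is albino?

Elias is pigmented so carries Q and passed q to Hannah (qq), so Elias is Qq.
Kira is pigmented so carries Q and received q from Elena (qq), so Kira is Qq.
Olga is a pigmented offspring of Elias (Qq) × Kira (Qq), whose cross gives 1/4 QQ : 1/2 Qq : 1/4 qq; conditioning on being pigmented, Olga is QQ with probability 1/3, Qq with probability 2/3.
Summing over parental genotype combinations, P(offspring is albino) = 2/3·1/2 = 1/3.

1/3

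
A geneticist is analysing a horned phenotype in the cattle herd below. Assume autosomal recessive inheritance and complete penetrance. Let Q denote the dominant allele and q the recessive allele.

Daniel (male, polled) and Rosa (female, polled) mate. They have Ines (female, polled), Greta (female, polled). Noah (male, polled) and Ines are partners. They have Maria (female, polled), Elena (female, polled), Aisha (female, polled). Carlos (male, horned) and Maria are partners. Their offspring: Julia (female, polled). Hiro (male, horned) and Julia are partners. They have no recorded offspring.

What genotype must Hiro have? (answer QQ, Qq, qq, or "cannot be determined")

Hiro is horned, so Hiro is qq.

qq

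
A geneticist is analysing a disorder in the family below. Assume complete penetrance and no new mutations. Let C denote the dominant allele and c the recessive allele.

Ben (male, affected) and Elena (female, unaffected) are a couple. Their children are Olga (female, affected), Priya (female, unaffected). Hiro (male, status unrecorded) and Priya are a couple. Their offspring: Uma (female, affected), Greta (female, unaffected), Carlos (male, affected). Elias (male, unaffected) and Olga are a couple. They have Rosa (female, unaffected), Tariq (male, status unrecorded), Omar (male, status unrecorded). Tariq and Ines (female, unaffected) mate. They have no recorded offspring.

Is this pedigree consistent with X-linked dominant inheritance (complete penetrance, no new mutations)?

Under X-linked dominant, Priya (unaffected, female) cannot arise from Ben (affected) × Elena (unaffected).

No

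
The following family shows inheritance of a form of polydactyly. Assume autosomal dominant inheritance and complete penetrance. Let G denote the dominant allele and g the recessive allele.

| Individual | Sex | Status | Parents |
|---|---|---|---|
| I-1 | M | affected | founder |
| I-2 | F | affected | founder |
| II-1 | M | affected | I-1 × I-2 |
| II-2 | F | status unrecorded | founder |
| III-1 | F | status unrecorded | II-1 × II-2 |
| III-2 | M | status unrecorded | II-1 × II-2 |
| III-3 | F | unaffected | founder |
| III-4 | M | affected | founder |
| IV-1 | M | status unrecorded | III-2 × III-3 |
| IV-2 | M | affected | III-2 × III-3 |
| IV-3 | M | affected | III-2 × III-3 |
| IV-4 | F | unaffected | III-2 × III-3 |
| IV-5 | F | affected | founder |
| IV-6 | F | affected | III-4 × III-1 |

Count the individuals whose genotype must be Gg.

Obligate heterozygotes: III-2 passed G to IV-2 (Gg, whose g came from III-3) and passed g to IV-4 (gg), so III-2 is Gg; IV-2 is affected so carries G and received g from III-3 (gg), so IV-2 is Gg; IV-3 is affected so carries G and received g from III-3 (gg), so IV-3 is Gg.
Every other individual is either homozygous by phenotype or has at least one consistent homozygous assignment, so the count is 3.

3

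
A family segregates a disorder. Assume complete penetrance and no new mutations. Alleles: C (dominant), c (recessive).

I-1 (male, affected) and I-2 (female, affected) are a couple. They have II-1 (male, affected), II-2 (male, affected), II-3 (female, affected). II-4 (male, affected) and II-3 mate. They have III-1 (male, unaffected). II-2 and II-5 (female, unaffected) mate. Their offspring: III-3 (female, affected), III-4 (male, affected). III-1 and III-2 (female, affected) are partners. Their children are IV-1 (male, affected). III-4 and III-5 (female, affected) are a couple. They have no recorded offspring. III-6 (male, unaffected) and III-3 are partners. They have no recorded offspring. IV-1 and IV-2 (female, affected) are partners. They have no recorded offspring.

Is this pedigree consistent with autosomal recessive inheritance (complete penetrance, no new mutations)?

No

Under autosomal recessive, III-1 (unaffected, male) cannot arise from II-4 (affected) × II-3 (affected).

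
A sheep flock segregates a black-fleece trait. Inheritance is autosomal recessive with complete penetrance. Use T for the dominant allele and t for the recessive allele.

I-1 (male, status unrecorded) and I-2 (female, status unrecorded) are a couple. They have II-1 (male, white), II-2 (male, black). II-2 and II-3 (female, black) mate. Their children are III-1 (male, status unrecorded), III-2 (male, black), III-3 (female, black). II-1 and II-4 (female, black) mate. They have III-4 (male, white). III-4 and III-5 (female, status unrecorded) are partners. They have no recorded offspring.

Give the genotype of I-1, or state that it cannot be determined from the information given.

I-1's phenotype is unrecorded, and no parent or child forces a single allele at both positions; consistent genotype assignments exist with I-1 as Tt or tt.

cannot be determined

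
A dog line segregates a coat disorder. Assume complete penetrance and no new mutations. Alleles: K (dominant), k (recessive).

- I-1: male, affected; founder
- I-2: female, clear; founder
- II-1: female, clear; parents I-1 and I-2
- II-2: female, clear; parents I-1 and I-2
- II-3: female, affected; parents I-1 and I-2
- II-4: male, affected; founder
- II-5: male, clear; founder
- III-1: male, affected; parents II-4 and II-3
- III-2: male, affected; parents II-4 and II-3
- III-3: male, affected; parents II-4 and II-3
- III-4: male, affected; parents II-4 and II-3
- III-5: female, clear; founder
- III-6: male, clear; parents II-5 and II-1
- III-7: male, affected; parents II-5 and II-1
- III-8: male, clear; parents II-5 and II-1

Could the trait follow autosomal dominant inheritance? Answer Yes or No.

No

Under autosomal dominant, III-7 (affected, male) cannot arise from II-5 (clear) × II-1 (clear).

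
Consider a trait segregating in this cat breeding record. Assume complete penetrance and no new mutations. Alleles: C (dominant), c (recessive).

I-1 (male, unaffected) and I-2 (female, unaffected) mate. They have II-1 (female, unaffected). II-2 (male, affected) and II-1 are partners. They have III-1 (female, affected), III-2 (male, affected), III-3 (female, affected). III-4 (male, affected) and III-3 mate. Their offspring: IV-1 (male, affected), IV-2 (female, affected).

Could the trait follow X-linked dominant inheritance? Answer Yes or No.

Under X-linked dominant, III-2 (affected, male) cannot arise from II-2 (affected) × II-1 (unaffected).

No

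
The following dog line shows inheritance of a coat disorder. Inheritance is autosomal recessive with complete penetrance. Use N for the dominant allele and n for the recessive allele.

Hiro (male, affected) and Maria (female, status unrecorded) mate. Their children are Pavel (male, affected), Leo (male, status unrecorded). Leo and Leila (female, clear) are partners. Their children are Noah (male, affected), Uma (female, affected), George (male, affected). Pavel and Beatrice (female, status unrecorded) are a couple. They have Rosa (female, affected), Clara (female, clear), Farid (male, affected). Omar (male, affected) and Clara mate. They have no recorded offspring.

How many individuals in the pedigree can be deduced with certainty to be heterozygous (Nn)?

Obligate heterozygotes: Leila is clear so carries N and passed n to Noah (nn), so Leila is Nn; Beatrice passed N to Clara (Nn, whose n came from Pavel) and passed n to Rosa (nn), so Beatrice is Nn; Clara is clear so carries N and received n from Pavel (nn), so Clara is Nn.
Every other individual is either homozygous by phenotype or has at least one consistent homozygous assignment, so the count is 3.

3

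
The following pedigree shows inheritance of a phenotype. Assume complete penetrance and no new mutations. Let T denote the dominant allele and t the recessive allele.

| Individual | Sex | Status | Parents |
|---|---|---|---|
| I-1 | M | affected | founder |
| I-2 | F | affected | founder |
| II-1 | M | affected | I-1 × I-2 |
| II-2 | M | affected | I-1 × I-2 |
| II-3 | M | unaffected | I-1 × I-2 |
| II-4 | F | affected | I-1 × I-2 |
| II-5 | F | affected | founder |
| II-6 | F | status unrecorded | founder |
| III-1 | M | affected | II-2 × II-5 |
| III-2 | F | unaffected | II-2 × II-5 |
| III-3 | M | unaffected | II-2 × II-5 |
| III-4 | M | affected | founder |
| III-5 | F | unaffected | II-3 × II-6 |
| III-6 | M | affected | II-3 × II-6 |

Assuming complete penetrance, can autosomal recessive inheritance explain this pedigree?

Under autosomal recessive, II-3 (unaffected, male) cannot arise from I-1 (affected) × I-2 (affected).

No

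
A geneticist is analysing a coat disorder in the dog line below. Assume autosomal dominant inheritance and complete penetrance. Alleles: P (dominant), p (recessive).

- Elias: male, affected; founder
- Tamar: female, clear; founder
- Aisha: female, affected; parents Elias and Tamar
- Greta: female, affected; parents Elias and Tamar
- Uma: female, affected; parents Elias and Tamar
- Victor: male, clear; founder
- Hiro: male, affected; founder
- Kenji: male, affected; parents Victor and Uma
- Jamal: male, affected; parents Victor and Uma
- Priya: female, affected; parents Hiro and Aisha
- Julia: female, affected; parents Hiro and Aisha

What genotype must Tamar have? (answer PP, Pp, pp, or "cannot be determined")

Tamar is clear, so Tamar is pp.

pp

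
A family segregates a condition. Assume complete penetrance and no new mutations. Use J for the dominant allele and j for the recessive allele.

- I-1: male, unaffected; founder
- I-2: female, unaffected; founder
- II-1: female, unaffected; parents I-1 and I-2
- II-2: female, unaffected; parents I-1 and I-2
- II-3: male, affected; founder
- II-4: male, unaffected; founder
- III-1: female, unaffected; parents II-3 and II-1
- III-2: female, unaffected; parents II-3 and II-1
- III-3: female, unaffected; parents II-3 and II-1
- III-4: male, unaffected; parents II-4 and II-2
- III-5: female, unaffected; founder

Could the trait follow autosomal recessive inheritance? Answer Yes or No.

A consistent assignment under autosomal recessive exists: I-1 JJ, I-2 JJ, II-1 JJ, II-2 JJ, II-3 jj, II-4 JJ, III-1 Jj, III-2 Jj, III-3 Jj, III-4 JJ, III-5 JJ.
In this assignment every recorded phenotype matches its genotype and every non-founder's genotype is obtainable from its parents' genotypes, so the pedigree is consistent.

Yes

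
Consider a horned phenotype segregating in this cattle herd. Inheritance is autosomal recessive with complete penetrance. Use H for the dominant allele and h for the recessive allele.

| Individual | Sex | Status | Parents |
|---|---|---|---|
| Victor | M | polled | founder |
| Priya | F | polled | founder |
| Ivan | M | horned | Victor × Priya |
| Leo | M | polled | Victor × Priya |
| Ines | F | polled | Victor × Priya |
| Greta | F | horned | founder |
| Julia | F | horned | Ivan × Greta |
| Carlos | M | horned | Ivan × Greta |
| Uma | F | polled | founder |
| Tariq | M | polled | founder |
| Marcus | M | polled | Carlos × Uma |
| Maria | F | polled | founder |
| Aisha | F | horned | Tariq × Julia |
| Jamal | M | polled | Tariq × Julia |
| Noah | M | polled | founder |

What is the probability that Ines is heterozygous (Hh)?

Victor is polled so carries H and passed h to Ivan (hh), so Victor is Hh.
Priya is polled so carries H and passed h to Ivan (hh), so Priya is Hh.
Their cross gives offspring ratios 1/4 HH : 1/2 Hh : 1/4 hh. Conditioning on Ines being polled, P(Hh) = 1/2 / 3/4 = 2/3.

2/3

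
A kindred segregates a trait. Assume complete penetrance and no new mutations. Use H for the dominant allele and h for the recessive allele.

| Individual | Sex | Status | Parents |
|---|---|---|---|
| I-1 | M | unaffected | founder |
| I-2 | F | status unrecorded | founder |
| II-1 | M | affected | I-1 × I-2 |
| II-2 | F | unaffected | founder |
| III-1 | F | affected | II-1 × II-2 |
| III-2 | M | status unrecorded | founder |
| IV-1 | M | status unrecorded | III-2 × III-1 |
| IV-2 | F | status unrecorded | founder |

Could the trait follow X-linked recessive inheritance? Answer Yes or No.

Yes

A consistent assignment under X-linked recessive exists: I-1 X^H Y, I-2 X^H X^h, II-1 X^h Y, II-2 X^H X^h, III-1 X^h X^h, III-2 X^H Y, IV-1 X^h Y, IV-2 X^H X^H.
In this assignment every recorded phenotype matches its genotype and every non-founder's genotype is obtainable from its parents' genotypes, so the pedigree is consistent.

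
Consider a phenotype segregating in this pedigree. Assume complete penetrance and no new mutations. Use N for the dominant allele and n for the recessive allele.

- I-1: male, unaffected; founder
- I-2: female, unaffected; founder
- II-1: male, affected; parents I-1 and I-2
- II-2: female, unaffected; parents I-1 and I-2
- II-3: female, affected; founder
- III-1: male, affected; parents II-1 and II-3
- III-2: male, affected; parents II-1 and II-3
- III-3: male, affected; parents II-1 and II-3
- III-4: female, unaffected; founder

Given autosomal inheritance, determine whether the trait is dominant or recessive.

I-1 and I-2 are both unaffected yet have an affected child II-1. Under dominance, an affected child requires at least one affected parent, so the trait cannot be dominant.

recessive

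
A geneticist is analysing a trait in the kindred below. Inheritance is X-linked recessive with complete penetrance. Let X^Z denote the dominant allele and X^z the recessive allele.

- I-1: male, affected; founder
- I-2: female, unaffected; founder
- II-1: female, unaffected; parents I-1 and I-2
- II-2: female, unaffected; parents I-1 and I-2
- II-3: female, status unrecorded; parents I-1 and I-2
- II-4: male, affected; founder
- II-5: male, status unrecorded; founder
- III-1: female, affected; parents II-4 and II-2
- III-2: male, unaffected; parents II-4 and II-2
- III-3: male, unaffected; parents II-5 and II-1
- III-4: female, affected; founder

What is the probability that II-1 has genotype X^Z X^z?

II-1 is unaffected so carries Z and received z from I-1 (X^z Y), so II-1 is X^Z X^z, giving P(X^Z X^z) = 1.

1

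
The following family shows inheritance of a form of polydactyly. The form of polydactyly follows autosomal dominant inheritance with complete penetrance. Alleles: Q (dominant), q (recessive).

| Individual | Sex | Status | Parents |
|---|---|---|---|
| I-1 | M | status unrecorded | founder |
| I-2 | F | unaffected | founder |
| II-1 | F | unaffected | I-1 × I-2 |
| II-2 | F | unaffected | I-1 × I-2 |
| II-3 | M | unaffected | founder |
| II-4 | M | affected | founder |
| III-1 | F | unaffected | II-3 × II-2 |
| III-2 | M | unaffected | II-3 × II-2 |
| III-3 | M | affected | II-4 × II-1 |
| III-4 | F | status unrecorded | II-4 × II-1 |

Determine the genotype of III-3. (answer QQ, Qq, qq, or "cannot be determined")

Qq

From phenotype alone, III-3 is QQ or Qq.
III-3 is affected so carries Q and received q from II-1 (qq), so III-3 is Qq.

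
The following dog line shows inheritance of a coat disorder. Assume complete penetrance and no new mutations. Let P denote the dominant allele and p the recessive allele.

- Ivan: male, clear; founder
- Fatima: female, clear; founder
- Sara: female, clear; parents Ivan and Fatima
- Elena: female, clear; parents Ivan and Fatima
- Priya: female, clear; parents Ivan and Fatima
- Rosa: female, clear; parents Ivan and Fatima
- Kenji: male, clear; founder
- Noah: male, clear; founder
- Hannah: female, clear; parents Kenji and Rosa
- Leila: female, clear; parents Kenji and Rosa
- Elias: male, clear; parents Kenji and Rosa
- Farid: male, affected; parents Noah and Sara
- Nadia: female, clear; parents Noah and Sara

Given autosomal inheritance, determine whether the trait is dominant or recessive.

recessive

Noah and Sara are both clear yet have an affected child Farid. Under dominance, an affected child requires at least one affected parent, so the trait cannot be dominant.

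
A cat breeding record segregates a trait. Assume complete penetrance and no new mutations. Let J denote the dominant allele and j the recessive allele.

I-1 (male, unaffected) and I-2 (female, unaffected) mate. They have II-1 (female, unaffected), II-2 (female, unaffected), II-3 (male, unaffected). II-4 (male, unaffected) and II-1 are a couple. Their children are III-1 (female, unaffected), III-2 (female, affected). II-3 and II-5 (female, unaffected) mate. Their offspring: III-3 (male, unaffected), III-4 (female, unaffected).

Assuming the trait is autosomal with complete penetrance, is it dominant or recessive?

recessive

II-4 and II-1 are both unaffected yet have an affected child III-2. Under dominance, an affected child requires at least one affected parent, so the trait cannot be dominant.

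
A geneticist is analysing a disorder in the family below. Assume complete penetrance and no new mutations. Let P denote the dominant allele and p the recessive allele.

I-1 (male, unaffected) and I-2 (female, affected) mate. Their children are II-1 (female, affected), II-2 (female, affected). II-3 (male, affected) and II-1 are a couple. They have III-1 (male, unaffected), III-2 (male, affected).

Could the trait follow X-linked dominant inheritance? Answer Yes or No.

Yes

A consistent assignment under X-linked dominant exists: I-1 X^p Y, I-2 X^P X^P, II-1 X^P X^p, II-2 X^P X^p, II-3 X^P Y, III-1 X^p Y, III-2 X^P Y.
In this assignment every recorded phenotype matches its genotype and every non-founder's genotype is obtainable from its parents' genotypes, so the pedigree is consistent.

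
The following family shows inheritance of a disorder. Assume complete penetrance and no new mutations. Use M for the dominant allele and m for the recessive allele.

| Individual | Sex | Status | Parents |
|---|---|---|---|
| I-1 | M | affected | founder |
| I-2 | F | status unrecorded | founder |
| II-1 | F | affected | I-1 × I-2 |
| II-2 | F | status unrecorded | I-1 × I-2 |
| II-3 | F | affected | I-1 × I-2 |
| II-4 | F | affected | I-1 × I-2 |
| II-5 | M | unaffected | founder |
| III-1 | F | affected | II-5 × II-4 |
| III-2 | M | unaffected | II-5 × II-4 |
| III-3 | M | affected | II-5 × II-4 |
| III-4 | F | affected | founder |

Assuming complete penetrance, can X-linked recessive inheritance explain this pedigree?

No

Under X-linked recessive, III-1 (affected, female) cannot arise from II-5 (unaffected) × II-4 (affected).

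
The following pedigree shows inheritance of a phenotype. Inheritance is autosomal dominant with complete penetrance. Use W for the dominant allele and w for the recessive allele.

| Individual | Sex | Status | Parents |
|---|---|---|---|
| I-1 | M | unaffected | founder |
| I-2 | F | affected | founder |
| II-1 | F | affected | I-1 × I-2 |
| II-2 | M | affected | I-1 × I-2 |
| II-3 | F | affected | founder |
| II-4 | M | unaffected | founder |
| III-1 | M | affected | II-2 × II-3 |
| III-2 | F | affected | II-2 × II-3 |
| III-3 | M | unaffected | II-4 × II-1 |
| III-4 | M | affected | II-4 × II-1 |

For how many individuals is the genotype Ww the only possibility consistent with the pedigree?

3

Obligate heterozygotes: II-1 is affected so carries W and received w from I-1 (ww), so II-1 is Ww; II-2 is affected so carries W and received w from I-1 (ww), so II-2 is Ww; III-4 is affected so carries W and received w from II-4 (ww), so III-4 is Ww.
Every other individual is either homozygous by phenotype or has at least one consistent homozygous assignment, so the count is 3.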